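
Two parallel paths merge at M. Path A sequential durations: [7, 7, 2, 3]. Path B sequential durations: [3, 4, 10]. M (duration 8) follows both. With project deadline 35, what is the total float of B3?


Forward pass: ES(B3) = sum of predecessors on chain B = 7
EF = ES + duration = 7 + 10 = 17
Backward pass: LF(M) = deadline = 35; LS(M) = 35 - 8 = 27
LF(B3) = LS(M) - sum(successors on chain B) = 27 - 0 = 27
LS = LF - duration = 27 - 10 = 17
Total float = LS - ES = 17 - 7 = 10

10


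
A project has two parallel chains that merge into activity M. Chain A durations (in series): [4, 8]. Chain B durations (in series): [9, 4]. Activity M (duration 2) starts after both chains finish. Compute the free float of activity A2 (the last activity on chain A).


ES(A2) = sum of predecessors on chain A = 4
EF(A2) = ES + duration = 4 + 8 = 12
Successor of A2 is M. ES(M) = max(sum(A), sum(B)) = max(12, 13) = 13
Free float = ES(successor) - EF(current) = 13 - 12 = 1

1


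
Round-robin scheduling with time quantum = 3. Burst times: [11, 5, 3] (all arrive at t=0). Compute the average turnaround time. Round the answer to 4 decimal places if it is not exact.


Time quantum = 3
Execution trace:
  J1 runs 3 units, time = 3
  J2 runs 3 units, time = 6
  J3 runs 3 units, time = 9
  J1 runs 3 units, time = 12
  J2 runs 2 units, time = 14
  J1 runs 3 units, time = 17
  J1 runs 2 units, time = 19
Finish times: [19, 14, 9]
Average turnaround = 42/3 = 14.0

14.0


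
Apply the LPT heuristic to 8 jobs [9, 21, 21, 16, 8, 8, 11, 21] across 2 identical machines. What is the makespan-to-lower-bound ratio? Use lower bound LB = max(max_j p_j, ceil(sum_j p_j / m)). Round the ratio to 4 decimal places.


LPT order: [21, 21, 21, 16, 11, 9, 8, 8]
Machine loads after assignment: [59, 56]
LPT makespan = 59
Lower bound = max(max_job, ceil(total/2)) = max(21, 58) = 58
Ratio = 59 / 58 = 1.0172

1.0172


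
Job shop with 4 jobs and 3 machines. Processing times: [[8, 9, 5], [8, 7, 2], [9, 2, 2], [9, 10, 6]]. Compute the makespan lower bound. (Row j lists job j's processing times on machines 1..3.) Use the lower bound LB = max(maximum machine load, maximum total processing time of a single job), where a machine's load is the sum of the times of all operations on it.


Machine loads:
  Machine 1: 8 + 8 + 9 + 9 = 34
  Machine 2: 9 + 7 + 2 + 10 = 28
  Machine 3: 5 + 2 + 2 + 6 = 15
Max machine load = 34
Job totals:
  Job 1: 22
  Job 2: 17
  Job 3: 13
  Job 4: 25
Max job total = 25
Lower bound = max(34, 25) = 34

34


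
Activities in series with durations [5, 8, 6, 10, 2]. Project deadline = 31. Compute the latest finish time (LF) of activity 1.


LF(activity 1) = deadline - sum of successor durations
Successors: activities 2 through 5 with durations [8, 6, 10, 2]
Sum of successor durations = 26
LF = 31 - 26 = 5

5


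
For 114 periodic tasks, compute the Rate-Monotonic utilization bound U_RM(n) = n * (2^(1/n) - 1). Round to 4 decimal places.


Compute 2^(1/114) = 1.0060987606
Subtract 1: 1.0060987606 - 1 = 0.0060987606
Multiply by n: 114 * 0.0060987606 = 0.6952587084
Round to 4 dp: 0.6953

0.6953


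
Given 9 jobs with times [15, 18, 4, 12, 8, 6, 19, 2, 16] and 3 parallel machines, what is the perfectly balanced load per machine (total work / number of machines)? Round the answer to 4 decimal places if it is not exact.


Total processing time = 15 + 18 + 4 + 12 + 8 + 6 + 19 + 2 + 16 = 100
Number of machines = 3
Ideal balanced load = 100 / 3 = 33.3333

33.3333


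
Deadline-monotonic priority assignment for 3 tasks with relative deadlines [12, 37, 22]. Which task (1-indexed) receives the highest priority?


Sort tasks by relative deadline (ascending):
  Task 1: deadline = 12
  Task 3: deadline = 22
  Task 2: deadline = 37
Priority order (highest first): [1, 3, 2]
Highest priority task = 1

1


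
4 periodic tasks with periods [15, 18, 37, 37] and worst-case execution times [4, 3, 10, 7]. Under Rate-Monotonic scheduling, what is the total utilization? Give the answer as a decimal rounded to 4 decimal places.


Compute individual utilizations (exact fractions):
  Task 1: C/T = 4/15 (approx. 0.2667)
  Task 2: C/T = 3/18 = 1/6 (approx. 0.1667)
  Task 3: C/T = 10/37 (approx. 0.2703)
  Task 4: C/T = 7/37 (approx. 0.1892)
Total utilization U = 4/15 + 1/6 + 10/37 + 7/37 = 991/1110
Rounded to 4 decimal places: U = 0.8928
RM (Liu & Layland) bound for 4 tasks = 0.756828; compare with U = 991/1110 (approx. 0.892793)
bound < U <= 1, so the RM sufficient condition is not met (inconclusive; an exact test such as response-time analysis is needed).

0.8928


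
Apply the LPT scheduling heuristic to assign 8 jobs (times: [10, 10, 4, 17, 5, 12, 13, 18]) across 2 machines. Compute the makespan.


Sort jobs in decreasing order (LPT): [18, 17, 13, 12, 10, 10, 5, 4]
Assign each job to the least loaded machine:
  Machine 1: jobs [18, 12, 10, 5], load = 45
  Machine 2: jobs [17, 13, 10, 4], load = 44
Makespan = max load = 45

45


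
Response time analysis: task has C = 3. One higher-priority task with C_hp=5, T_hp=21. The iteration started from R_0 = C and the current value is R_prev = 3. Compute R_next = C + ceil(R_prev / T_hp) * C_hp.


R_next = C + ceil(R_prev / T_hp) * C_hp
ceil(3 / 21) = ceil(0.1429) = 1
Interference = 1 * 5 = 5
R_next = 3 + 5 = 8

8


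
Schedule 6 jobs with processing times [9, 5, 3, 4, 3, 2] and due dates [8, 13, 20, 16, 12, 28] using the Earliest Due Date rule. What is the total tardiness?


Sort by due date (EDD order): [(9, 8), (3, 12), (5, 13), (4, 16), (3, 20), (2, 28)]
Compute completion times and tardiness:
  Job 1: p=9, d=8, C=9, tardiness=max(0,9-8)=1
  Job 2: p=3, d=12, C=12, tardiness=max(0,12-12)=0
  Job 3: p=5, d=13, C=17, tardiness=max(0,17-13)=4
  Job 4: p=4, d=16, C=21, tardiness=max(0,21-16)=5
  Job 5: p=3, d=20, C=24, tardiness=max(0,24-20)=4
  Job 6: p=2, d=28, C=26, tardiness=max(0,26-28)=0
Total tardiness = 14

14


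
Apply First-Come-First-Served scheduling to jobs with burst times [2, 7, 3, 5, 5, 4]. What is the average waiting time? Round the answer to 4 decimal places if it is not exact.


FCFS order (as given): [2, 7, 3, 5, 5, 4]
Waiting times:
  Job 1: wait = 0
  Job 2: wait = 2
  Job 3: wait = 9
  Job 4: wait = 12
  Job 5: wait = 17
  Job 6: wait = 22
Sum of waiting times = 62
Average waiting time = 62/6 = 10.3333

10.3333


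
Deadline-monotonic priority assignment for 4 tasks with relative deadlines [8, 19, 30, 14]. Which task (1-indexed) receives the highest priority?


Sort tasks by relative deadline (ascending):
  Task 1: deadline = 8
  Task 4: deadline = 14
  Task 2: deadline = 19
  Task 3: deadline = 30
Priority order (highest first): [1, 4, 2, 3]
Highest priority task = 1

1


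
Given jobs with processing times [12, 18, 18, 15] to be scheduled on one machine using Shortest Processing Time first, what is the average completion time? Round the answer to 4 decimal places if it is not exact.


Sort jobs by processing time (SPT order): [12, 15, 18, 18]
Compute completion times sequentially:
  Job 1: processing = 12, completes at 12
  Job 2: processing = 15, completes at 27
  Job 3: processing = 18, completes at 45
  Job 4: processing = 18, completes at 63
Sum of completion times = 147
Average completion time = 147/4 = 36.75

36.75


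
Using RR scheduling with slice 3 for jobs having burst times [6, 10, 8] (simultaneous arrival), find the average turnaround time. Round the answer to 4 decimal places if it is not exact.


Time quantum = 3
Execution trace:
  J1 runs 3 units, time = 3
  J2 runs 3 units, time = 6
  J3 runs 3 units, time = 9
  J1 runs 3 units, time = 12
  J2 runs 3 units, time = 15
  J3 runs 3 units, time = 18
  J2 runs 3 units, time = 21
  J3 runs 2 units, time = 23
  J2 runs 1 units, time = 24
Finish times: [12, 24, 23]
Average turnaround = 59/3 = 19.6667

19.6667


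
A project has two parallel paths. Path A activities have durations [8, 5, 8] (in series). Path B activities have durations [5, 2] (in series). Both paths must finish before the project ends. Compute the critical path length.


Path A total = 8 + 5 + 8 = 21
Path B total = 5 + 2 = 7
Critical path = longest path = max(21, 7) = 21

21


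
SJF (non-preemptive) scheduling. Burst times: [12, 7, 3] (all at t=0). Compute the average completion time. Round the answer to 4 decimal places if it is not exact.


SJF order (ascending): [3, 7, 12]
Completion times:
  Job 1: burst=3, C=3
  Job 2: burst=7, C=10
  Job 3: burst=12, C=22
Average completion = 35/3 = 11.6667

11.6667


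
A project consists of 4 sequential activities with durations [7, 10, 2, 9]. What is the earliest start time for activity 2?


Activity 2 starts after activities 1 through 1 complete.
Predecessor durations: [7]
ES = 7 = 7

7


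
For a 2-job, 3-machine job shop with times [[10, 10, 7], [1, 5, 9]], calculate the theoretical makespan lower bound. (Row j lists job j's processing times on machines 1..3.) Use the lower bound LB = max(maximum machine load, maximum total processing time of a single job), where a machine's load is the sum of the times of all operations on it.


Machine loads:
  Machine 1: 10 + 1 = 11
  Machine 2: 10 + 5 = 15
  Machine 3: 7 + 9 = 16
Max machine load = 16
Job totals:
  Job 1: 27
  Job 2: 15
Max job total = 27
Lower bound = max(16, 27) = 27

27


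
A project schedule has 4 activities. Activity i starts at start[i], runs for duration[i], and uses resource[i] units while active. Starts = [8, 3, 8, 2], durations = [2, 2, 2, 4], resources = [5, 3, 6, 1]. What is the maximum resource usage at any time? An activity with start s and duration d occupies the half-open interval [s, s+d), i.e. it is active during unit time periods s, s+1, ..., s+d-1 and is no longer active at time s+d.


Each activity i is active on [start_i, start_i + duration_i).
Compute total resource usage per time slot:
  t=0: active resources = [], total = 0
  t=1: active resources = [], total = 0
  t=2: active resources = [1], total = 1
  t=3: active resources = [3, 1], total = 4
  t=4: active resources = [3, 1], total = 4
  t=5: active resources = [1], total = 1
  t=6: active resources = [], total = 0
  t=7: active resources = [], total = 0
  t=8: active resources = [5, 6], total = 11
  t=9: active resources = [5, 6], total = 11
Peak resource demand = 11

11


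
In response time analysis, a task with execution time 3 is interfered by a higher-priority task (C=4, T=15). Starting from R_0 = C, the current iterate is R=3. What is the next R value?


R_next = C + ceil(R_prev / T_hp) * C_hp
ceil(3 / 15) = ceil(0.2) = 1
Interference = 1 * 4 = 4
R_next = 3 + 4 = 7

7


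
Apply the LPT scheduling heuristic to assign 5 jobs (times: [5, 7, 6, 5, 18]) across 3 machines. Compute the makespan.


Sort jobs in decreasing order (LPT): [18, 7, 6, 5, 5]
Assign each job to the least loaded machine:
  Machine 1: jobs [18], load = 18
  Machine 2: jobs [7, 5], load = 12
  Machine 3: jobs [6, 5], load = 11
Makespan = max load = 18

18


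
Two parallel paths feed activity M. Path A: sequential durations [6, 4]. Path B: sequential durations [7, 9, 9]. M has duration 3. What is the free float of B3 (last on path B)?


ES(B3) = sum of predecessors on chain B = 16
EF(B3) = ES + duration = 16 + 9 = 25
Successor of B3 is M. ES(M) = max(sum(A), sum(B)) = max(10, 25) = 25
Free float = ES(successor) - EF(current) = 25 - 25 = 0

0


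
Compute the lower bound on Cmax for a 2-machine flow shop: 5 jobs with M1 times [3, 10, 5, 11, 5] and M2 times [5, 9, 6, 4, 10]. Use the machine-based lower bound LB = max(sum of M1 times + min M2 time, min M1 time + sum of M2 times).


LB1 = sum(M1 times) + min(M2 times) = 34 + 4 = 38
LB2 = min(M1 times) + sum(M2 times) = 3 + 34 = 37
Lower bound = max(LB1, LB2) = max(38, 37) = 38

38


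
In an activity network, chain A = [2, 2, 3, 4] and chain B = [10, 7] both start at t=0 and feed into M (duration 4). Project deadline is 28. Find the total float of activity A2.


Forward pass: ES(A2) = sum of predecessors on chain A = 2
EF = ES + duration = 2 + 2 = 4
Backward pass: LF(M) = deadline = 28; LS(M) = 28 - 4 = 24
LF(A2) = LS(M) - sum(successors on chain A) = 24 - 7 = 17
LS = LF - duration = 17 - 2 = 15
Total float = LS - ES = 15 - 2 = 13

13


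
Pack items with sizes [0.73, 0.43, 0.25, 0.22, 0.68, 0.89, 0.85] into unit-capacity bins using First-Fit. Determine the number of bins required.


Place items sequentially using First-Fit:
  Item 0.73 -> new Bin 1
  Item 0.43 -> new Bin 2
  Item 0.25 -> Bin 1 (now 0.98)
  Item 0.22 -> Bin 2 (now 0.65)
  Item 0.68 -> new Bin 3
  Item 0.89 -> new Bin 4
  Item 0.85 -> new Bin 5
Total bins used = 5

5


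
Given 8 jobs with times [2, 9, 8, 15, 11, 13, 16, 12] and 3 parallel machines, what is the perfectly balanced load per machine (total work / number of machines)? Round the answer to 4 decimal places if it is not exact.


Total processing time = 2 + 9 + 8 + 15 + 11 + 13 + 16 + 12 = 86
Number of machines = 3
Ideal balanced load = 86 / 3 = 28.6667

28.6667


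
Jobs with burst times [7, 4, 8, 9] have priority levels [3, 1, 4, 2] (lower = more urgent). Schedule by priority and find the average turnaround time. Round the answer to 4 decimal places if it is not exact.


Sort by priority (ascending = highest first):
Order: [(1, 4), (2, 9), (3, 7), (4, 8)]
Completion times:
  Priority 1, burst=4, C=4
  Priority 2, burst=9, C=13
  Priority 3, burst=7, C=20
  Priority 4, burst=8, C=28
Average turnaround = 65/4 = 16.25

16.25


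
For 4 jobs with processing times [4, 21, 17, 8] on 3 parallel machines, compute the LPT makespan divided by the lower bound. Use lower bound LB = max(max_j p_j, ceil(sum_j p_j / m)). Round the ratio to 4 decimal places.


LPT order: [21, 17, 8, 4]
Machine loads after assignment: [21, 17, 12]
LPT makespan = 21
Lower bound = max(max_job, ceil(total/3)) = max(21, 17) = 21
Ratio = 21 / 21 = 1.0

1.0


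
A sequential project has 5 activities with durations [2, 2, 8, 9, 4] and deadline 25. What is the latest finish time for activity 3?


LF(activity 3) = deadline - sum of successor durations
Successors: activities 4 through 5 with durations [9, 4]
Sum of successor durations = 13
LF = 25 - 13 = 12

12


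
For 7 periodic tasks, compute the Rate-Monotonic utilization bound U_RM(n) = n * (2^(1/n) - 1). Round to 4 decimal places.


Compute 2^(1/7) = 1.1040895137
Subtract 1: 1.1040895137 - 1 = 0.1040895137
Multiply by n: 7 * 0.1040895137 = 0.7286265959
Round to 4 dp: 0.7286

0.7286


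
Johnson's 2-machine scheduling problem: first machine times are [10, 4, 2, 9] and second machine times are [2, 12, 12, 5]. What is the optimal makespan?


Apply Johnson's rule:
  Group 1 (a <= b): [(3, 2, 12), (2, 4, 12)]
  Group 2 (a > b): [(4, 9, 5), (1, 10, 2)]
Optimal job order: [3, 2, 4, 1]
Schedule:
  Job 3: M1 done at 2, M2 done at 14
  Job 2: M1 done at 6, M2 done at 26
  Job 4: M1 done at 15, M2 done at 31
  Job 1: M1 done at 25, M2 done at 33
Makespan = 33

33


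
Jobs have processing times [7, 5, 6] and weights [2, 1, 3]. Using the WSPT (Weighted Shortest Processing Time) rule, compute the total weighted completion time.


Compute p/w ratios and sort ascending (WSPT): [(6, 3), (7, 2), (5, 1)]
Compute weighted completion times:
  Job (p=6,w=3): C=6, w*C=3*6=18
  Job (p=7,w=2): C=13, w*C=2*13=26
  Job (p=5,w=1): C=18, w*C=1*18=18
Total weighted completion time = 62

62


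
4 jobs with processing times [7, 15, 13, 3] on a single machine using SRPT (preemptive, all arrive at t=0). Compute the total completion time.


Since all jobs arrive at t=0, SRPT equals SPT ordering.
SPT order: [3, 7, 13, 15]
Completion times:
  Job 1: p=3, C=3
  Job 2: p=7, C=10
  Job 3: p=13, C=23
  Job 4: p=15, C=38
Total completion time = 3 + 10 + 23 + 38 = 74

74


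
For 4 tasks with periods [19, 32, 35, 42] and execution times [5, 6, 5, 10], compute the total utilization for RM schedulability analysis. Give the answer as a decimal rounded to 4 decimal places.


Compute individual utilizations (exact fractions):
  Task 1: C/T = 5/19 (approx. 0.2632)
  Task 2: C/T = 6/32 = 3/16 (approx. 0.1875)
  Task 3: C/T = 5/35 = 1/7 (approx. 0.1429)
  Task 4: C/T = 10/42 = 5/21 (approx. 0.2381)
Total utilization U = 5/19 + 3/16 + 1/7 + 5/21 = 5309/6384
Rounded to 4 decimal places: U = 0.8316
RM (Liu & Layland) bound for 4 tasks = 0.756828; compare with U = 5309/6384 (approx. 0.831610)
bound < U <= 1, so the RM sufficient condition is not met (inconclusive; an exact test such as response-time analysis is needed).

0.8316


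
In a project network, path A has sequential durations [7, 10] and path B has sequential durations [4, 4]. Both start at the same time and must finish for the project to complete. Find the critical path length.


Path A total = 7 + 10 = 17
Path B total = 4 + 4 = 8
Critical path = longest path = max(17, 8) = 17

17


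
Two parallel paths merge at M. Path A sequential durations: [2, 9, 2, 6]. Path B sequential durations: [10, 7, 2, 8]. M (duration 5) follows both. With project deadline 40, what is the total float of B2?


Forward pass: ES(B2) = sum of predecessors on chain B = 10
EF = ES + duration = 10 + 7 = 17
Backward pass: LF(M) = deadline = 40; LS(M) = 40 - 5 = 35
LF(B2) = LS(M) - sum(successors on chain B) = 35 - 10 = 25
LS = LF - duration = 25 - 7 = 18
Total float = LS - ES = 18 - 10 = 8

8


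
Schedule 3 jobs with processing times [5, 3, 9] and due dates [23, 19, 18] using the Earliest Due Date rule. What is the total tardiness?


Sort by due date (EDD order): [(9, 18), (3, 19), (5, 23)]
Compute completion times and tardiness:
  Job 1: p=9, d=18, C=9, tardiness=max(0,9-18)=0
  Job 2: p=3, d=19, C=12, tardiness=max(0,12-19)=0
  Job 3: p=5, d=23, C=17, tardiness=max(0,17-23)=0
Total tardiness = 0

0


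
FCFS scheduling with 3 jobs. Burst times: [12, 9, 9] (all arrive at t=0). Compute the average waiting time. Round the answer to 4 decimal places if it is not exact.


FCFS order (as given): [12, 9, 9]
Waiting times:
  Job 1: wait = 0
  Job 2: wait = 12
  Job 3: wait = 21
Sum of waiting times = 33
Average waiting time = 33/3 = 11.0

11.0


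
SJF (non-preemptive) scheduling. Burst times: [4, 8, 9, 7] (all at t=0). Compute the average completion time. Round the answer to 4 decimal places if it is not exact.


SJF order (ascending): [4, 7, 8, 9]
Completion times:
  Job 1: burst=4, C=4
  Job 2: burst=7, C=11
  Job 3: burst=8, C=19
  Job 4: burst=9, C=28
Average completion = 62/4 = 15.5

15.5


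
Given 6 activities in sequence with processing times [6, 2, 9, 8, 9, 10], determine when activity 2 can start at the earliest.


Activity 2 starts after activities 1 through 1 complete.
Predecessor durations: [6]
ES = 6 = 6

6


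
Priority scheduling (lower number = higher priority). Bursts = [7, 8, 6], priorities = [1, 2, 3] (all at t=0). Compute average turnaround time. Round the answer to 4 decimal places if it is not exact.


Sort by priority (ascending = highest first):
Order: [(1, 7), (2, 8), (3, 6)]
Completion times:
  Priority 1, burst=7, C=7
  Priority 2, burst=8, C=15
  Priority 3, burst=6, C=21
Average turnaround = 43/3 = 14.3333

14.3333


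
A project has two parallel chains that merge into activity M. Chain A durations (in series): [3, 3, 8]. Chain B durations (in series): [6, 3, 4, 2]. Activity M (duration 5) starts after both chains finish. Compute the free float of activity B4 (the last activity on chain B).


ES(B4) = sum of predecessors on chain B = 13
EF(B4) = ES + duration = 13 + 2 = 15
Successor of B4 is M. ES(M) = max(sum(A), sum(B)) = max(14, 15) = 15
Free float = ES(successor) - EF(current) = 15 - 15 = 0

0


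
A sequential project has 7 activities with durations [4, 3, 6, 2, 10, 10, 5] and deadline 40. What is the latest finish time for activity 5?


LF(activity 5) = deadline - sum of successor durations
Successors: activities 6 through 7 with durations [10, 5]
Sum of successor durations = 15
LF = 40 - 15 = 25

25


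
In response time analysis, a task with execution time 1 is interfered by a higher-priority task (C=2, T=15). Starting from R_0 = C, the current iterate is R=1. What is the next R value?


R_next = C + ceil(R_prev / T_hp) * C_hp
ceil(1 / 15) = ceil(0.0667) = 1
Interference = 1 * 2 = 2
R_next = 1 + 2 = 3

3


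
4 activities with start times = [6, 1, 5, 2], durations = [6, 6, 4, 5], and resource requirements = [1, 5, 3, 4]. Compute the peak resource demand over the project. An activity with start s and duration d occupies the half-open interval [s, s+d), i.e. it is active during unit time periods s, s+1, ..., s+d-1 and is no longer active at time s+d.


Each activity i is active on [start_i, start_i + duration_i).
Compute total resource usage per time slot:
  t=0: active resources = [], total = 0
  t=1: active resources = [5], total = 5
  t=2: active resources = [5, 4], total = 9
  t=3: active resources = [5, 4], total = 9
  t=4: active resources = [5, 4], total = 9
  t=5: active resources = [5, 3, 4], total = 12
  t=6: active resources = [1, 5, 3, 4], total = 13
  t=7: active resources = [1, 3], total = 4
  t=8: active resources = [1, 3], total = 4
  t=9: active resources = [1], total = 1
  t=10: active resources = [1], total = 1
  t=11: active resources = [1], total = 1
Peak resource demand = 13

13


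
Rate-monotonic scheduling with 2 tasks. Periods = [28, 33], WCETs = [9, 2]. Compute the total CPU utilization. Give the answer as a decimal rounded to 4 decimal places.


Compute individual utilizations (exact fractions):
  Task 1: C/T = 9/28 (approx. 0.3214)
  Task 2: C/T = 2/33 (approx. 0.0606)
Total utilization U = 9/28 + 2/33 = 353/924
Rounded to 4 decimal places: U = 0.3820
RM (Liu & Layland) bound for 2 tasks = 0.828427; compare with U = 353/924 (approx. 0.382035)
U <= bound, so schedulable by RM sufficient condition.

0.3820


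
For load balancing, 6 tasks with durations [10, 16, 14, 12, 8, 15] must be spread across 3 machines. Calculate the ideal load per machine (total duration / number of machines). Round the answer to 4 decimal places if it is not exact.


Total processing time = 10 + 16 + 14 + 12 + 8 + 15 = 75
Number of machines = 3
Ideal balanced load = 75 / 3 = 25.0

25.0


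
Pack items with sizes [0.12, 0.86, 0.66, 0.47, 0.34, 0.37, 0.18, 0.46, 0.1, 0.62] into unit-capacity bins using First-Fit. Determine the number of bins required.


Place items sequentially using First-Fit:
  Item 0.12 -> new Bin 1
  Item 0.86 -> Bin 1 (now 0.98)
  Item 0.66 -> new Bin 2
  Item 0.47 -> new Bin 3
  Item 0.34 -> Bin 2 (now 1.0)
  Item 0.37 -> Bin 3 (now 0.84)
  Item 0.18 -> new Bin 4
  Item 0.46 -> Bin 4 (now 0.64)
  Item 0.1 -> Bin 3 (now 0.94)
  Item 0.62 -> new Bin 5
Total bins used = 5

5


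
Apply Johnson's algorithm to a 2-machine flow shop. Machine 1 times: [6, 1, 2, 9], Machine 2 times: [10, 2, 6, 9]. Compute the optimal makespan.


Apply Johnson's rule:
  Group 1 (a <= b): [(2, 1, 2), (3, 2, 6), (1, 6, 10), (4, 9, 9)]
  Group 2 (a > b): []
Optimal job order: [2, 3, 1, 4]
Schedule:
  Job 2: M1 done at 1, M2 done at 3
  Job 3: M1 done at 3, M2 done at 9
  Job 1: M1 done at 9, M2 done at 19
  Job 4: M1 done at 18, M2 done at 28
Makespan = 28

28


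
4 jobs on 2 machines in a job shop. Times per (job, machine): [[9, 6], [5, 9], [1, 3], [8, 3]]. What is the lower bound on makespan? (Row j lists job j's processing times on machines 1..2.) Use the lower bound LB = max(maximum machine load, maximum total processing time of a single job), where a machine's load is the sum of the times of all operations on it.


Machine loads:
  Machine 1: 9 + 5 + 1 + 8 = 23
  Machine 2: 6 + 9 + 3 + 3 = 21
Max machine load = 23
Job totals:
  Job 1: 15
  Job 2: 14
  Job 3: 4
  Job 4: 11
Max job total = 15
Lower bound = max(23, 15) = 23

23


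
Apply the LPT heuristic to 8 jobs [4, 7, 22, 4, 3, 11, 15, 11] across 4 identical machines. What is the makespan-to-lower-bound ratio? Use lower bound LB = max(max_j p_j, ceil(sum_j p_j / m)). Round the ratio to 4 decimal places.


LPT order: [22, 15, 11, 11, 7, 4, 4, 3]
Machine loads after assignment: [22, 19, 18, 18]
LPT makespan = 22
Lower bound = max(max_job, ceil(total/4)) = max(22, 20) = 22
Ratio = 22 / 22 = 1.0

1.0


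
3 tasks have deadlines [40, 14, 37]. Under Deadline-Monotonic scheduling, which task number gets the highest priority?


Sort tasks by relative deadline (ascending):
  Task 2: deadline = 14
  Task 3: deadline = 37
  Task 1: deadline = 40
Priority order (highest first): [2, 3, 1]
Highest priority task = 2

2


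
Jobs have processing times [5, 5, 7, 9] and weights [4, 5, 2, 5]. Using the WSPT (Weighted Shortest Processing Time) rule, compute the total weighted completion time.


Compute p/w ratios and sort ascending (WSPT): [(5, 5), (5, 4), (9, 5), (7, 2)]
Compute weighted completion times:
  Job (p=5,w=5): C=5, w*C=5*5=25
  Job (p=5,w=4): C=10, w*C=4*10=40
  Job (p=9,w=5): C=19, w*C=5*19=95
  Job (p=7,w=2): C=26, w*C=2*26=52
Total weighted completion time = 212

212


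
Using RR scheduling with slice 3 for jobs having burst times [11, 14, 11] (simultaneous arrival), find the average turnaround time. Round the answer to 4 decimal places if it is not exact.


Time quantum = 3
Execution trace:
  J1 runs 3 units, time = 3
  J2 runs 3 units, time = 6
  J3 runs 3 units, time = 9
  J1 runs 3 units, time = 12
  J2 runs 3 units, time = 15
  J3 runs 3 units, time = 18
  J1 runs 3 units, time = 21
  J2 runs 3 units, time = 24
  J3 runs 3 units, time = 27
  J1 runs 2 units, time = 29
  J2 runs 3 units, time = 32
  J3 runs 2 units, time = 34
  J2 runs 2 units, time = 36
Finish times: [29, 36, 34]
Average turnaround = 99/3 = 33.0

33.0


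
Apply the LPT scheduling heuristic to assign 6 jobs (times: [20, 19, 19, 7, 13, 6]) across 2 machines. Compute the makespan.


Sort jobs in decreasing order (LPT): [20, 19, 19, 13, 7, 6]
Assign each job to the least loaded machine:
  Machine 1: jobs [20, 13, 7], load = 40
  Machine 2: jobs [19, 19, 6], load = 44
Makespan = max load = 44

44


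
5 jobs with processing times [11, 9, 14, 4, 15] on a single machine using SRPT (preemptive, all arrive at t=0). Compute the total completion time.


Since all jobs arrive at t=0, SRPT equals SPT ordering.
SPT order: [4, 9, 11, 14, 15]
Completion times:
  Job 1: p=4, C=4
  Job 2: p=9, C=13
  Job 3: p=11, C=24
  Job 4: p=14, C=38
  Job 5: p=15, C=53
Total completion time = 4 + 13 + 24 + 38 + 53 = 132

132


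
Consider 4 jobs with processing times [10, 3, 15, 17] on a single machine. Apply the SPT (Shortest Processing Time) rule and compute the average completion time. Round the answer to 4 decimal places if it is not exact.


Sort jobs by processing time (SPT order): [3, 10, 15, 17]
Compute completion times sequentially:
  Job 1: processing = 3, completes at 3
  Job 2: processing = 10, completes at 13
  Job 3: processing = 15, completes at 28
  Job 4: processing = 17, completes at 45
Sum of completion times = 89
Average completion time = 89/4 = 22.25

22.25


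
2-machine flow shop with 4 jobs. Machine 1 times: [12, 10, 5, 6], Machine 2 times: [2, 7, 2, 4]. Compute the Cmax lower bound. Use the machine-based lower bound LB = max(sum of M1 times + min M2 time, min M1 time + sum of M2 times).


LB1 = sum(M1 times) + min(M2 times) = 33 + 2 = 35
LB2 = min(M1 times) + sum(M2 times) = 5 + 15 = 20
Lower bound = max(LB1, LB2) = max(35, 20) = 35

35


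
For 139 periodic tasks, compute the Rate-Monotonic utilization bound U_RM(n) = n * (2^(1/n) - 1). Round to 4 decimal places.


Compute 2^(1/139) = 1.0049991245
Subtract 1: 1.0049991245 - 1 = 0.0049991245
Multiply by n: 139 * 0.0049991245 = 0.6948783055
Round to 4 dp: 0.6949

0.6949


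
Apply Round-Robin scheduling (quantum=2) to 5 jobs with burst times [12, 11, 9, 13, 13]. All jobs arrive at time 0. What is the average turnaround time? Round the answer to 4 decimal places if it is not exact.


Time quantum = 2
Execution trace:
  J1 runs 2 units, time = 2
  J2 runs 2 units, time = 4
  J3 runs 2 units, time = 6
  J4 runs 2 units, time = 8
  J5 runs 2 units, time = 10
  J1 runs 2 units, time = 12
  J2 runs 2 units, time = 14
  J3 runs 2 units, time = 16
  J4 runs 2 units, time = 18
  J5 runs 2 units, time = 20
  J1 runs 2 units, time = 22
  J2 runs 2 units, time = 24
  J3 runs 2 units, time = 26
  J4 runs 2 units, time = 28
  J5 runs 2 units, time = 30
  J1 runs 2 units, time = 32
  J2 runs 2 units, time = 34
  J3 runs 2 units, time = 36
  J4 runs 2 units, time = 38
  J5 runs 2 units, time = 40
  J1 runs 2 units, time = 42
  J2 runs 2 units, time = 44
  J3 runs 1 units, time = 45
  J4 runs 2 units, time = 47
  J5 runs 2 units, time = 49
  J1 runs 2 units, time = 51
  J2 runs 1 units, time = 52
  J4 runs 2 units, time = 54
  J5 runs 2 units, time = 56
  J4 runs 1 units, time = 57
  J5 runs 1 units, time = 58
Finish times: [51, 52, 45, 57, 58]
Average turnaround = 263/5 = 52.6

52.6


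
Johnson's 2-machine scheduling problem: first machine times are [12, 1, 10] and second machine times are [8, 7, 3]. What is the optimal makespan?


Apply Johnson's rule:
  Group 1 (a <= b): [(2, 1, 7)]
  Group 2 (a > b): [(1, 12, 8), (3, 10, 3)]
Optimal job order: [2, 1, 3]
Schedule:
  Job 2: M1 done at 1, M2 done at 8
  Job 1: M1 done at 13, M2 done at 21
  Job 3: M1 done at 23, M2 done at 26
Makespan = 26

26


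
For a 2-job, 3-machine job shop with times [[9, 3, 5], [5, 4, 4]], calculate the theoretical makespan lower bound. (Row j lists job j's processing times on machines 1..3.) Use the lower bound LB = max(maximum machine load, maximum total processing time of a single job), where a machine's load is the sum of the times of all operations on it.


Machine loads:
  Machine 1: 9 + 5 = 14
  Machine 2: 3 + 4 = 7
  Machine 3: 5 + 4 = 9
Max machine load = 14
Job totals:
  Job 1: 17
  Job 2: 13
Max job total = 17
Lower bound = max(14, 17) = 17

17


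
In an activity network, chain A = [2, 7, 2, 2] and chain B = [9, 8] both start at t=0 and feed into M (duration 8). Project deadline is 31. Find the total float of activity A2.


Forward pass: ES(A2) = sum of predecessors on chain A = 2
EF = ES + duration = 2 + 7 = 9
Backward pass: LF(M) = deadline = 31; LS(M) = 31 - 8 = 23
LF(A2) = LS(M) - sum(successors on chain A) = 23 - 4 = 19
LS = LF - duration = 19 - 7 = 12
Total float = LS - ES = 12 - 2 = 10

10


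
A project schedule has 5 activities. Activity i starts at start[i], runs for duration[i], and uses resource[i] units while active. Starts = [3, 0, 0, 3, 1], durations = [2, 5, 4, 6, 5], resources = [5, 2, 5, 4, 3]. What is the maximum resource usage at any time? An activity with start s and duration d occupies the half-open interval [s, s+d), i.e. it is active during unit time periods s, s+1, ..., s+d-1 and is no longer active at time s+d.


Each activity i is active on [start_i, start_i + duration_i).
Compute total resource usage per time slot:
  t=0: active resources = [2, 5], total = 7
  t=1: active resources = [2, 5, 3], total = 10
  t=2: active resources = [2, 5, 3], total = 10
  t=3: active resources = [5, 2, 5, 4, 3], total = 19
  t=4: active resources = [5, 2, 4, 3], total = 14
  t=5: active resources = [4, 3], total = 7
  t=6: active resources = [4], total = 4
  t=7: active resources = [4], total = 4
  t=8: active resources = [4], total = 4
Peak resource demand = 19

19


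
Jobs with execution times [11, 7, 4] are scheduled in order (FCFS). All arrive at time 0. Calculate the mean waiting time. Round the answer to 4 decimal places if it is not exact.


FCFS order (as given): [11, 7, 4]
Waiting times:
  Job 1: wait = 0
  Job 2: wait = 11
  Job 3: wait = 18
Sum of waiting times = 29
Average waiting time = 29/3 = 9.6667

9.6667


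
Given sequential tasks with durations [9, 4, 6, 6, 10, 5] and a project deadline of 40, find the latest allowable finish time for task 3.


LF(activity 3) = deadline - sum of successor durations
Successors: activities 4 through 6 with durations [6, 10, 5]
Sum of successor durations = 21
LF = 40 - 21 = 19

19


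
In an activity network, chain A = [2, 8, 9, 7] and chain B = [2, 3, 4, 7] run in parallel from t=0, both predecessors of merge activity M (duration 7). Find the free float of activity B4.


ES(B4) = sum of predecessors on chain B = 9
EF(B4) = ES + duration = 9 + 7 = 16
Successor of B4 is M. ES(M) = max(sum(A), sum(B)) = max(26, 16) = 26
Free float = ES(successor) - EF(current) = 26 - 16 = 10

10


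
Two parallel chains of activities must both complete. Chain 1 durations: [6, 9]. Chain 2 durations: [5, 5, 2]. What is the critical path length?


Path A total = 6 + 9 = 15
Path B total = 5 + 5 + 2 = 12
Critical path = longest path = max(15, 12) = 15

15


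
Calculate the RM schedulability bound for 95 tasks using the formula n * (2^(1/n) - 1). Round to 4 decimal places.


Compute 2^(1/95) = 1.0073229689
Subtract 1: 1.0073229689 - 1 = 0.0073229689
Multiply by n: 95 * 0.0073229689 = 0.6956820455
Round to 4 dp: 0.6957

0.6957


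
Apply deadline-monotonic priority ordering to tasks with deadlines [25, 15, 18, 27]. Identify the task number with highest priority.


Sort tasks by relative deadline (ascending):
  Task 2: deadline = 15
  Task 3: deadline = 18
  Task 1: deadline = 25
  Task 4: deadline = 27
Priority order (highest first): [2, 3, 1, 4]
Highest priority task = 2

2


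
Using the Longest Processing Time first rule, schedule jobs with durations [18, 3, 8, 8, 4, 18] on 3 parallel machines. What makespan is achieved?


Sort jobs in decreasing order (LPT): [18, 18, 8, 8, 4, 3]
Assign each job to the least loaded machine:
  Machine 1: jobs [18, 3], load = 21
  Machine 2: jobs [18], load = 18
  Machine 3: jobs [8, 8, 4], load = 20
Makespan = max load = 21

21


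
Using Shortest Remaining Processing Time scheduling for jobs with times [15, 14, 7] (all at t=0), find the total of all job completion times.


Since all jobs arrive at t=0, SRPT equals SPT ordering.
SPT order: [7, 14, 15]
Completion times:
  Job 1: p=7, C=7
  Job 2: p=14, C=21
  Job 3: p=15, C=36
Total completion time = 7 + 21 + 36 = 64

64


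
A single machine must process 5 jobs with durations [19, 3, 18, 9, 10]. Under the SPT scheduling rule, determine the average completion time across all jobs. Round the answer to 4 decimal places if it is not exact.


Sort jobs by processing time (SPT order): [3, 9, 10, 18, 19]
Compute completion times sequentially:
  Job 1: processing = 3, completes at 3
  Job 2: processing = 9, completes at 12
  Job 3: processing = 10, completes at 22
  Job 4: processing = 18, completes at 40
  Job 5: processing = 19, completes at 59
Sum of completion times = 136
Average completion time = 136/5 = 27.2

27.2


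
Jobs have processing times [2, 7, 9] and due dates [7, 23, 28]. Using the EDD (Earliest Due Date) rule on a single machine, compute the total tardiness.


Sort by due date (EDD order): [(2, 7), (7, 23), (9, 28)]
Compute completion times and tardiness:
  Job 1: p=2, d=7, C=2, tardiness=max(0,2-7)=0
  Job 2: p=7, d=23, C=9, tardiness=max(0,9-23)=0
  Job 3: p=9, d=28, C=18, tardiness=max(0,18-28)=0
Total tardiness = 0

0


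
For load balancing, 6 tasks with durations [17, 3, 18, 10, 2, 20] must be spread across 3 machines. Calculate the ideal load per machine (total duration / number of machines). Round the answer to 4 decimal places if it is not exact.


Total processing time = 17 + 3 + 18 + 10 + 2 + 20 = 70
Number of machines = 3
Ideal balanced load = 70 / 3 = 23.3333

23.3333


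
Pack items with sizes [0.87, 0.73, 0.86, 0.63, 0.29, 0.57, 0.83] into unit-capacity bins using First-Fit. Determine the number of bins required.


Place items sequentially using First-Fit:
  Item 0.87 -> new Bin 1
  Item 0.73 -> new Bin 2
  Item 0.86 -> new Bin 3
  Item 0.63 -> new Bin 4
  Item 0.29 -> Bin 4 (now 0.92)
  Item 0.57 -> new Bin 5
  Item 0.83 -> new Bin 6
Total bins used = 6

6


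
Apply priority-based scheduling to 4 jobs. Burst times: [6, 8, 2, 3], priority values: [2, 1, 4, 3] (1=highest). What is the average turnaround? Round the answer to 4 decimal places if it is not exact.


Sort by priority (ascending = highest first):
Order: [(1, 8), (2, 6), (3, 3), (4, 2)]
Completion times:
  Priority 1, burst=8, C=8
  Priority 2, burst=6, C=14
  Priority 3, burst=3, C=17
  Priority 4, burst=2, C=19
Average turnaround = 58/4 = 14.5

14.5


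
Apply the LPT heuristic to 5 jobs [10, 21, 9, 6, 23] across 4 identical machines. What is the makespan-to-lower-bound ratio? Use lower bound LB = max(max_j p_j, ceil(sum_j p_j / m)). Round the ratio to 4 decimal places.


LPT order: [23, 21, 10, 9, 6]
Machine loads after assignment: [23, 21, 10, 15]
LPT makespan = 23
Lower bound = max(max_job, ceil(total/4)) = max(23, 18) = 23
Ratio = 23 / 23 = 1.0

1.0


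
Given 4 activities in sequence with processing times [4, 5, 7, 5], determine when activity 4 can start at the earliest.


Activity 4 starts after activities 1 through 3 complete.
Predecessor durations: [4, 5, 7]
ES = 4 + 5 + 7 = 16

16


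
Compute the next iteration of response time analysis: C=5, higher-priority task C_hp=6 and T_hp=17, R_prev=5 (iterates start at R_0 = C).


R_next = C + ceil(R_prev / T_hp) * C_hp
ceil(5 / 17) = ceil(0.2941) = 1
Interference = 1 * 6 = 6
R_next = 5 + 6 = 11

11


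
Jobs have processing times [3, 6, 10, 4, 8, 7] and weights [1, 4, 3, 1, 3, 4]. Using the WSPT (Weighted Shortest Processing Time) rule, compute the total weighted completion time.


Compute p/w ratios and sort ascending (WSPT): [(6, 4), (7, 4), (8, 3), (3, 1), (10, 3), (4, 1)]
Compute weighted completion times:
  Job (p=6,w=4): C=6, w*C=4*6=24
  Job (p=7,w=4): C=13, w*C=4*13=52
  Job (p=8,w=3): C=21, w*C=3*21=63
  Job (p=3,w=1): C=24, w*C=1*24=24
  Job (p=10,w=3): C=34, w*C=3*34=102
  Job (p=4,w=1): C=38, w*C=1*38=38
Total weighted completion time = 303

303


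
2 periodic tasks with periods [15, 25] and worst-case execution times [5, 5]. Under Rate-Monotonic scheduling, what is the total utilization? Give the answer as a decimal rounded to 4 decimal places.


Compute individual utilizations (exact fractions):
  Task 1: C/T = 5/15 = 1/3 (approx. 0.3333)
  Task 2: C/T = 5/25 = 1/5 (approx. 0.2)
Total utilization U = 1/3 + 1/5 = 8/15
Rounded to 4 decimal places: U = 0.5333
RM (Liu & Layland) bound for 2 tasks = 0.828427; compare with U = 8/15 (approx. 0.533333)
U <= bound, so schedulable by RM sufficient condition.

0.5333


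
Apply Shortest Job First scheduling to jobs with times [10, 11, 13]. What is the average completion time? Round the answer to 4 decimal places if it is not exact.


SJF order (ascending): [10, 11, 13]
Completion times:
  Job 1: burst=10, C=10
  Job 2: burst=11, C=21
  Job 3: burst=13, C=34
Average completion = 65/3 = 21.6667

21.6667


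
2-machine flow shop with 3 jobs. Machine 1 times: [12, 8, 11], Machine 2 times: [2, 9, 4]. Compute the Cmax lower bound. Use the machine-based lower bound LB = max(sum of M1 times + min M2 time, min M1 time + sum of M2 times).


LB1 = sum(M1 times) + min(M2 times) = 31 + 2 = 33
LB2 = min(M1 times) + sum(M2 times) = 8 + 15 = 23
Lower bound = max(LB1, LB2) = max(33, 23) = 33

33


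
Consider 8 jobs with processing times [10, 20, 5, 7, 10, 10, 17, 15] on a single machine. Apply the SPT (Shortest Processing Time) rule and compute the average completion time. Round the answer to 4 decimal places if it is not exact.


Sort jobs by processing time (SPT order): [5, 7, 10, 10, 10, 15, 17, 20]
Compute completion times sequentially:
  Job 1: processing = 5, completes at 5
  Job 2: processing = 7, completes at 12
  Job 3: processing = 10, completes at 22
  Job 4: processing = 10, completes at 32
  Job 5: processing = 10, completes at 42
  Job 6: processing = 15, completes at 57
  Job 7: processing = 17, completes at 74
  Job 8: processing = 20, completes at 94
Sum of completion times = 338
Average completion time = 338/8 = 42.25

42.25


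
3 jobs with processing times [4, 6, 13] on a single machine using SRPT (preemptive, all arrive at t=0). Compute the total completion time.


Since all jobs arrive at t=0, SRPT equals SPT ordering.
SPT order: [4, 6, 13]
Completion times:
  Job 1: p=4, C=4
  Job 2: p=6, C=10
  Job 3: p=13, C=23
Total completion time = 4 + 10 + 23 = 37

37
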